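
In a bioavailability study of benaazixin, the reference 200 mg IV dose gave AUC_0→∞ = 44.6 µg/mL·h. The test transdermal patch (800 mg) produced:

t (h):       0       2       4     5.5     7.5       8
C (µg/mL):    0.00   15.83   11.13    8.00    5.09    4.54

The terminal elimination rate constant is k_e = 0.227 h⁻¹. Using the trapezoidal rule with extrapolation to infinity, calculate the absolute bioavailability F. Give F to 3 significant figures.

F = 0.519

Trapezoidal AUC_0→8 (transdermal patch):
  [0→2]: (0.00+15.83)/2 × 2 = 15.83
  [2→4]: (15.83+11.13)/2 × 2 = 26.96
  [4→5.5]: (11.13+8.00)/2 × 1.5 = 14.3475
  [5.5→7.5]: (8.00+5.09)/2 × 2 = 13.09
  [7.5→8]: (5.09+4.54)/2 × 0.5 = 2.4075
  Sum = 72.635 µg/mL·h
Tail: C_last/k_e = 4.54/0.227 = 20.000
AUC_0→∞ (transdermal patch) = 72.635 + 20.000 = 92.635 µg/mL·h
F = (AUC_ev/D_ev)/(AUC_iv/D_iv) = (92.635/800)/(44.6/200) = 0.11579375/0.223 = 0.5193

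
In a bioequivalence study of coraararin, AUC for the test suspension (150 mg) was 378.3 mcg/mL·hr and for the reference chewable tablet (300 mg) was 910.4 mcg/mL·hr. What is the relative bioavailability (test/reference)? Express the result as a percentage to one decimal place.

F_rel = 83.1%

F_rel = (AUC_test/D_test) / (AUC_ref/D_ref)
      = (378.3/150) / (910.4/300)
      = 2.522 / 3.03467 = 0.8311 = 83.11%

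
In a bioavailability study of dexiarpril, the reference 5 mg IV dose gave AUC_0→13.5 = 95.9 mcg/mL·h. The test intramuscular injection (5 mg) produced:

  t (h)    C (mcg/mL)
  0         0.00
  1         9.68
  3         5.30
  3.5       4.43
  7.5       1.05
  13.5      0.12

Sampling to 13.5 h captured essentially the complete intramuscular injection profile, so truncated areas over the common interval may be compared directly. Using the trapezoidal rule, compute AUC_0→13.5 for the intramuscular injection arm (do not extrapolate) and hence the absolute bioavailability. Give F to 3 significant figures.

Trapezoidal AUC_0→13.5 (intramuscular injection):
  [0→1]: (0.00+9.68)/2 × 1 = 4.84
  [1→3]: (9.68+5.30)/2 × 2 = 14.98
  [3→3.5]: (5.30+4.43)/2 × 0.5 = 2.4325
  [3.5→7.5]: (4.43+1.05)/2 × 4 = 10.96
  [7.5→13.5]: (1.05+0.12)/2 × 6 = 3.51
  Sum = 36.7225 mcg/mL·h
F = (AUC_ev/D_ev)/(AUC_iv/D_iv) = (36.7225/5)/(95.9/5) = 7.3445/19.18 = 0.3829

F = 0.383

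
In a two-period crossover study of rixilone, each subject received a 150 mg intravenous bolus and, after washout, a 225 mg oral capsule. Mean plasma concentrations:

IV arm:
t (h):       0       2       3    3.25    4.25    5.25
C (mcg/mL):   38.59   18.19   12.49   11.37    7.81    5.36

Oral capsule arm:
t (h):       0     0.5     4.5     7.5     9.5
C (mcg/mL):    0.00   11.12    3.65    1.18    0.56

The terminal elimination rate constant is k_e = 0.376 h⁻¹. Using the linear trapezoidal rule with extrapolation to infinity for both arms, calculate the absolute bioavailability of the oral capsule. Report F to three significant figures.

F = 0.270

Trapezoidal AUC_0→5.25 (IV):
  [0→2]: (38.59+18.19)/2 × 2 = 56.78
  [2→3]: (18.19+12.49)/2 × 1 = 15.34
  [3→3.25]: (12.49+11.37)/2 × 0.25 = 2.9825
  [3.25→4.25]: (11.37+7.81)/2 × 1 = 9.59
  [4.25→5.25]: (7.81+5.36)/2 × 1 = 6.585
  Sum = 91.2775 mcg/mL·h
IV tail: 5.36/0.376 = 14.255; AUC_iv,0→∞ = 91.2775 + 14.255 = 105.5325 mcg/mL·h
Trapezoidal AUC_0→9.5 (oral capsule):
  [0→0.5]: (0.00+11.12)/2 × 0.5 = 2.78
  [0.5→4.5]: (11.12+3.65)/2 × 4 = 29.54
  [4.5→7.5]: (3.65+1.18)/2 × 3 = 7.245
  [7.5→9.5]: (1.18+0.56)/2 × 2 = 1.74
  Sum = 41.305 mcg/mL·h
oral capsule tail: 0.56/0.376 = 1.489; AUC_ev,0→∞ = 41.305 + 1.489 = 42.794 mcg/mL·h
F = (AUC_ev/D_ev)/(AUC_iv/D_iv) = (42.794/225)/(105.5325/150) = 0.190196/0.70355 = 0.2703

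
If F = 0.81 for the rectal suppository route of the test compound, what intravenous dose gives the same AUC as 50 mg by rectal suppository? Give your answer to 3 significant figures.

D_iv = 40.5 mg

Systemic exposure from an extravascular dose = F × D_ev, so the equivalent IV dose is F × D_ev.
D_iv = F × D_ev = 0.81 × 50 = 40.5 mg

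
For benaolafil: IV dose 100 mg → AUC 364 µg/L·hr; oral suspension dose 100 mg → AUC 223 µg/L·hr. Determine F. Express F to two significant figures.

F = (AUC_ev / D_ev) / (AUC_iv / D_iv)
  = (223/100) / (364/100)
  = 2.23 / 3.64 = 0.6126

F = 0.61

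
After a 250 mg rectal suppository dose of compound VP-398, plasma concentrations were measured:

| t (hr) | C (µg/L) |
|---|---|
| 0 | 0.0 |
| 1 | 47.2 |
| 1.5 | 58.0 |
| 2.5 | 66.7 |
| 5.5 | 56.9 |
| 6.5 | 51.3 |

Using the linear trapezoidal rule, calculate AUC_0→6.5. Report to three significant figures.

Trapezoidal AUC_0→6.5:
  [0→1]: (0.0+47.2)/2 × 1 = 23.6
  [1→1.5]: (47.2+58.0)/2 × 0.5 = 26.3
  [1.5→2.5]: (58.0+66.7)/2 × 1 = 62.35
  [2.5→5.5]: (66.7+56.9)/2 × 3 = 185.4
  [5.5→6.5]: (56.9+51.3)/2 × 1 = 54.1
  Sum = 351.75 µg/L·hr

AUC = 352 µg/L·hr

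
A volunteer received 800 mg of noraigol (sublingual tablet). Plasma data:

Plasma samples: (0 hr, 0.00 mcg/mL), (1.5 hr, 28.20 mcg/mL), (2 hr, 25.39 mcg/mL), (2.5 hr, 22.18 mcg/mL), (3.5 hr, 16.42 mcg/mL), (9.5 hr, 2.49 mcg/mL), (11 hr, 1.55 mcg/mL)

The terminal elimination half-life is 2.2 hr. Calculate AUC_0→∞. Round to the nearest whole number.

Trapezoidal AUC_0→11:
  [0→1.5]: (0.00+28.20)/2 × 1.5 = 21.15
  [1.5→2]: (28.20+25.39)/2 × 0.5 = 13.3975
  [2→2.5]: (25.39+22.18)/2 × 0.5 = 11.8925
  [2.5→3.5]: (22.18+16.42)/2 × 1 = 19.3
  [3.5→9.5]: (16.42+2.49)/2 × 6 = 56.73
  [9.5→11]: (2.49+1.55)/2 × 1.5 = 3.03
  Sum = 125.5 mcg/mL·hr
k_e = ln2 / t½ = 0.693147 / 2.2 = 0.3151 hr^-1
Extrapolated tail: C_last / k_e = 1.55 / 0.3151 = 4.919
AUC_0→∞ = 125.5 + 4.919 = 130.419 mcg/mL·hr

AUC = 130 mcg/mL·hr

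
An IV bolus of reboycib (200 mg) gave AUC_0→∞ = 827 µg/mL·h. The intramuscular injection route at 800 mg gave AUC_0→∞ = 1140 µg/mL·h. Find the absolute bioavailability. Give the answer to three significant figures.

F = (AUC_ev / D_ev) / (AUC_iv / D_iv)
  = (1140/800) / (827/200)
  = 1.425 / 4.135 = 0.3446

F = 0.345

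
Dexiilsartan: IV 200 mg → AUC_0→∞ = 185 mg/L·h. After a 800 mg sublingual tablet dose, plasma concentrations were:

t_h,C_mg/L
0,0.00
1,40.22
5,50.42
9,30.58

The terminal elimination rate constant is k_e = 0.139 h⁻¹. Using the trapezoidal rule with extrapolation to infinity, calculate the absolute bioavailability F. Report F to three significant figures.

F = 0.788

Trapezoidal AUC_0→9 (sublingual tablet):
  [0→1]: (0.00+40.22)/2 × 1 = 20.11
  [1→5]: (40.22+50.42)/2 × 4 = 181.28
  [5→9]: (50.42+30.58)/2 × 4 = 162.0
  Sum = 363.39 mg/L·h
Tail: C_last/k_e = 30.58/0.139 = 220.000
AUC_0→∞ (sublingual tablet) = 363.39 + 220.000 = 583.39 mg/L·h
F = (AUC_ev/D_ev)/(AUC_iv/D_iv) = (583.39/800)/(185/200) = 0.7292375/0.925 = 0.7884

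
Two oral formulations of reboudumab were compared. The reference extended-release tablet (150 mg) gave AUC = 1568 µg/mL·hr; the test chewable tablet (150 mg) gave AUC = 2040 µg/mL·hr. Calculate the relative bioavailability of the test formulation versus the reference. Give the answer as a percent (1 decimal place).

F_rel = 130.1%

F_rel = (AUC_test/D_test) / (AUC_ref/D_ref)
      = (2040/150) / (1568/150)
      = 13.6 / 10.4533 = 1.3010 = 130.10%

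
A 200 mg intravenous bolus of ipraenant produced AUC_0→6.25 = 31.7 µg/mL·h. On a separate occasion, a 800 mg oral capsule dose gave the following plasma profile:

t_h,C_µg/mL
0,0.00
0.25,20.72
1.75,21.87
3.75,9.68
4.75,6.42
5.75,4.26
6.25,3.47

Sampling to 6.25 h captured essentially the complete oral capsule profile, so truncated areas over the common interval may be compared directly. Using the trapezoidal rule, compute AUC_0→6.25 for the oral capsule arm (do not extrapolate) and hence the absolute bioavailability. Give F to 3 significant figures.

Trapezoidal AUC_0→6.25 (oral capsule):
  [0→0.25]: (0.00+20.72)/2 × 0.25 = 2.59
  [0.25→1.75]: (20.72+21.87)/2 × 1.5 = 31.9425
  [1.75→3.75]: (21.87+9.68)/2 × 2 = 31.55
  [3.75→4.75]: (9.68+6.42)/2 × 1 = 8.05
  [4.75→5.75]: (6.42+4.26)/2 × 1 = 5.34
  [5.75→6.25]: (4.26+3.47)/2 × 0.5 = 1.9325
  Sum = 81.405 µg/mL·h
F = (AUC_ev/D_ev)/(AUC_iv/D_iv) = (81.405/800)/(31.7/200) = 0.10175625/0.1585 = 0.6420

F = 0.642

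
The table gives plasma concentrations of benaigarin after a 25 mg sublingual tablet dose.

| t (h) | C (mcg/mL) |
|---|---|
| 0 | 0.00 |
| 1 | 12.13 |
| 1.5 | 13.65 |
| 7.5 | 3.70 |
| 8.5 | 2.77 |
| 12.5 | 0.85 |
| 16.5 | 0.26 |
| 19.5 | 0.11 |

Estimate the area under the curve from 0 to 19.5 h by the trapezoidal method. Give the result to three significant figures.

AUC = 77.8 mcg/mL·h

Trapezoidal AUC_0→19.5:
  [0→1]: (0.00+12.13)/2 × 1 = 6.065
  [1→1.5]: (12.13+13.65)/2 × 0.5 = 6.445
  [1.5→7.5]: (13.65+3.70)/2 × 6 = 52.05
  [7.5→8.5]: (3.70+2.77)/2 × 1 = 3.235
  [8.5→12.5]: (2.77+0.85)/2 × 4 = 7.24
  [12.5→16.5]: (0.85+0.26)/2 × 4 = 2.22
  [16.5→19.5]: (0.26+0.11)/2 × 3 = 0.555
  Sum = 77.81 mcg/mL·h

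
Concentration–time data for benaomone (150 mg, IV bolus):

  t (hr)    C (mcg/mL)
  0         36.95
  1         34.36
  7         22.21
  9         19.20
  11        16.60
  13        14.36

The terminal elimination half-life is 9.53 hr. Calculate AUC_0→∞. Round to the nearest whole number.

Trapezoidal AUC_0→13:
  [0→1]: (36.95+34.36)/2 × 1 = 35.655
  [1→7]: (34.36+22.21)/2 × 6 = 169.71
  [7→9]: (22.21+19.20)/2 × 2 = 41.41
  [9→11]: (19.20+16.60)/2 × 2 = 35.8
  [11→13]: (16.60+14.36)/2 × 2 = 30.96
  Sum = 313.535 mcg/mL·hr
k_e = ln2 / t½ = 0.693147 / 9.53 = 0.0727 hr^-1
Extrapolated tail: C_last / k_e = 14.36 / 0.0727 = 197.524
AUC_0→∞ = 313.535 + 197.524 = 511.059 mcg/mL·hr

AUC = 511 mcg/mL·hr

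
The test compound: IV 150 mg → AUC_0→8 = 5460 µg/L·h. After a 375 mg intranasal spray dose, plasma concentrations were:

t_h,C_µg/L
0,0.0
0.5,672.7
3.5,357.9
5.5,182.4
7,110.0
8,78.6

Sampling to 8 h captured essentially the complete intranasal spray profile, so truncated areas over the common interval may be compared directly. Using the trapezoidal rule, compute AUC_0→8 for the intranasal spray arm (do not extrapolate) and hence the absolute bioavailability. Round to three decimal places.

F = 0.188

Trapezoidal AUC_0→8 (intranasal spray):
  [0→0.5]: (0.0+672.7)/2 × 0.5 = 168.175
  [0.5→3.5]: (672.7+357.9)/2 × 3 = 1545.9
  [3.5→5.5]: (357.9+182.4)/2 × 2 = 540.3
  [5.5→7]: (182.4+110.0)/2 × 1.5 = 219.3
  [7→8]: (110.0+78.6)/2 × 1 = 94.3
  Sum = 2567.975 µg/L·h
F = (AUC_ev/D_ev)/(AUC_iv/D_iv) = (2567.975/375)/(5460/150) = 6.84793/36.4 = 0.1881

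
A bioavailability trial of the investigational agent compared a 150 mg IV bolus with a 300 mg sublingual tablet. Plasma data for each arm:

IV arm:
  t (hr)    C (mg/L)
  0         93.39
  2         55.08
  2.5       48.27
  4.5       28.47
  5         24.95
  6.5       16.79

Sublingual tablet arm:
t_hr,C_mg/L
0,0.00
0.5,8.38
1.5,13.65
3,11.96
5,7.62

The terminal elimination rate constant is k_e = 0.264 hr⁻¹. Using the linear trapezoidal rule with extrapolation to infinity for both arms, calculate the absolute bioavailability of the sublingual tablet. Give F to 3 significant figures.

Trapezoidal AUC_0→6.5 (IV):
  [0→2]: (93.39+55.08)/2 × 2 = 148.47
  [2→2.5]: (55.08+48.27)/2 × 0.5 = 25.8375
  [2.5→4.5]: (48.27+28.47)/2 × 2 = 76.74
  [4.5→5]: (28.47+24.95)/2 × 0.5 = 13.355
  [5→6.5]: (24.95+16.79)/2 × 1.5 = 31.305
  Sum = 295.7075 mg/L·hr
IV tail: 16.79/0.264 = 63.598; AUC_iv,0→∞ = 295.7075 + 63.598 = 359.3055 mg/L·hr
Trapezoidal AUC_0→5 (sublingual tablet):
  [0→0.5]: (0.00+8.38)/2 × 0.5 = 2.095
  [0.5→1.5]: (8.38+13.65)/2 × 1 = 11.015
  [1.5→3]: (13.65+11.96)/2 × 1.5 = 19.2075
  [3→5]: (11.96+7.62)/2 × 2 = 19.58
  Sum = 51.8975 mg/L·hr
sublingual tablet tail: 7.62/0.264 = 28.864; AUC_ev,0→∞ = 51.8975 + 28.864 = 80.7615 mg/L·hr
F = (AUC_ev/D_ev)/(AUC_iv/D_iv) = (80.7615/300)/(359.3055/150) = 0.269205/2.39537 = 0.1124

F = 0.112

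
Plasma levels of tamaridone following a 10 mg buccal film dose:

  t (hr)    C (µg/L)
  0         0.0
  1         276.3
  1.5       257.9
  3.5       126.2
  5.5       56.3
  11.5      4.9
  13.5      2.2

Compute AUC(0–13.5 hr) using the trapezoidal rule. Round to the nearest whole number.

AUC = 1029 µg/L·hr

Trapezoidal AUC_0→13.5:
  [0→1]: (0.0+276.3)/2 × 1 = 138.15
  [1→1.5]: (276.3+257.9)/2 × 0.5 = 133.55
  [1.5→3.5]: (257.9+126.2)/2 × 2 = 384.1
  [3.5→5.5]: (126.2+56.3)/2 × 2 = 182.5
  [5.5→11.5]: (56.3+4.9)/2 × 6 = 183.6
  [11.5→13.5]: (4.9+2.2)/2 × 2 = 7.1
  Sum = 1029.0 µg/L·hr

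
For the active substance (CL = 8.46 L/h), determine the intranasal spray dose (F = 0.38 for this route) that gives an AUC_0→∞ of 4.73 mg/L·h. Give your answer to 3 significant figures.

Dose = CL × AUC_0→∞ / F
     = 8.46 × 4.73 / 0.38 = 105.305 mg

Dose = 105 mg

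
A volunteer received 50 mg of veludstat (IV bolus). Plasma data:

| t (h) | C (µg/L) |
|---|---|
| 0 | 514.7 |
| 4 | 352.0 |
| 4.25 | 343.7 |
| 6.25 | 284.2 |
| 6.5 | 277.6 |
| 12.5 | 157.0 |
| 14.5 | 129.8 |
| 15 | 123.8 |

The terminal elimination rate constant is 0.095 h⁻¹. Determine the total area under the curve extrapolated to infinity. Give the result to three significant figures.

Trapezoidal AUC_0→15:
  [0→4]: (514.7+352.0)/2 × 4 = 1733.4
  [4→4.25]: (352.0+343.7)/2 × 0.25 = 86.9625
  [4.25→6.25]: (343.7+284.2)/2 × 2 = 627.9
  [6.25→6.5]: (284.2+277.6)/2 × 0.25 = 70.225
  [6.5→12.5]: (277.6+157.0)/2 × 6 = 1303.8
  [12.5→14.5]: (157.0+129.8)/2 × 2 = 286.8
  [14.5→15]: (129.8+123.8)/2 × 0.5 = 63.4
  Sum = 4172.4875 µg/L·h
Extrapolated tail: C_last / k_e = 123.8 / 0.095 = 1303.158
AUC_0→∞ = 4172.4875 + 1303.158 = 5475.6455 µg/L·h

AUC = 5480 µg/L·h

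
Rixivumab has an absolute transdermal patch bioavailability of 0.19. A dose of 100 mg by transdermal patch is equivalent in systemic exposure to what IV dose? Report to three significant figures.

D_iv = 19.0 mg

Systemic exposure from an extravascular dose = F × D_ev, so the equivalent IV dose is F × D_ev.
D_iv = F × D_ev = 0.19 × 100 = 19 mg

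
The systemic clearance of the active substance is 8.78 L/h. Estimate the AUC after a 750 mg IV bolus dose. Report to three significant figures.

AUC_0→∞ = Dose_iv / CL
        = 750 / 8.78 = 85.4214 mg/L·h

AUC = 85.4 mg/L·h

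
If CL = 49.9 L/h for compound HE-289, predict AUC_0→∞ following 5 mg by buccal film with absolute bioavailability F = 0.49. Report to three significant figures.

AUC_0→∞ = F × Dose / CL
        = 0.49 × 5 / 49.9 = 0.0490982 mg/L·h

AUC = 0.0491 mg/L·h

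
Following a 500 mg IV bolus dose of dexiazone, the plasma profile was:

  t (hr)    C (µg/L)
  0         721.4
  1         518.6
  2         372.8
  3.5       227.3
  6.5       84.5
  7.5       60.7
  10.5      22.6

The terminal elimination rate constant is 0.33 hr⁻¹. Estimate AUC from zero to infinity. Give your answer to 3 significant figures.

Trapezoidal AUC_0→10.5:
  [0→1]: (721.4+518.6)/2 × 1 = 620.0
  [1→2]: (518.6+372.8)/2 × 1 = 445.7
  [2→3.5]: (372.8+227.3)/2 × 1.5 = 450.075
  [3.5→6.5]: (227.3+84.5)/2 × 3 = 467.7
  [6.5→7.5]: (84.5+60.7)/2 × 1 = 72.6
  [7.5→10.5]: (60.7+22.6)/2 × 3 = 124.95
  Sum = 2181.025 µg/L·hr
Extrapolated tail: C_last / k_e = 22.6 / 0.33 = 68.485
AUC_0→∞ = 2181.025 + 68.485 = 2249.51 µg/L·hr

AUC = 2250 µg/L·hr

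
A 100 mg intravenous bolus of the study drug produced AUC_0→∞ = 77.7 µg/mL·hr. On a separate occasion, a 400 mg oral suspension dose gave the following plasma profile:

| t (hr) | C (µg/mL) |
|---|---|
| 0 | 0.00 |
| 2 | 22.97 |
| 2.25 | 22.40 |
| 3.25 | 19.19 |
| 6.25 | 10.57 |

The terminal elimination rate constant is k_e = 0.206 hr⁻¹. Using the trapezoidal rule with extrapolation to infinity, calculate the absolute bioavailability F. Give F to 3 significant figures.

Trapezoidal AUC_0→6.25 (oral suspension):
  [0→2]: (0.00+22.97)/2 × 2 = 22.97
  [2→2.25]: (22.97+22.40)/2 × 0.25 = 5.67125
  [2.25→3.25]: (22.40+19.19)/2 × 1 = 20.795
  [3.25→6.25]: (19.19+10.57)/2 × 3 = 44.64
  Sum = 94.07625 µg/mL·hr
Tail: C_last/k_e = 10.57/0.206 = 51.311
AUC_0→∞ (oral suspension) = 94.07625 + 51.311 = 145.38725 µg/mL·hr
F = (AUC_ev/D_ev)/(AUC_iv/D_iv) = (145.38725/400)/(77.7/100) = 0.363468/0.777 = 0.4678

F = 0.468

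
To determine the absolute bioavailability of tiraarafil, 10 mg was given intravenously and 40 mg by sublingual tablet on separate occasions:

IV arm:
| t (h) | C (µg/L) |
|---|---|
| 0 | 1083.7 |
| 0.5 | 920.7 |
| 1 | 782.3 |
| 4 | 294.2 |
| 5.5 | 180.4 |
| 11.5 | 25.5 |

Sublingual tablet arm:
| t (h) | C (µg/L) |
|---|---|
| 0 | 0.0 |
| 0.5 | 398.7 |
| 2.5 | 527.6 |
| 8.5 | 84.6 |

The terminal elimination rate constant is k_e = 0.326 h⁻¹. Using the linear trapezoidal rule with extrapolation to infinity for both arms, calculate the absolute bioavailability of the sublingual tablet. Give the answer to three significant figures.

Trapezoidal AUC_0→11.5 (IV):
  [0→0.5]: (1083.7+920.7)/2 × 0.5 = 501.1
  [0.5→1]: (920.7+782.3)/2 × 0.5 = 425.75
  [1→4]: (782.3+294.2)/2 × 3 = 1614.75
  [4→5.5]: (294.2+180.4)/2 × 1.5 = 355.95
  [5.5→11.5]: (180.4+25.5)/2 × 6 = 617.7
  Sum = 3515.25 µg/L·h
IV tail: 25.5/0.326 = 78.221; AUC_iv,0→∞ = 3515.25 + 78.221 = 3593.471 µg/L·h
Trapezoidal AUC_0→8.5 (sublingual tablet):
  [0→0.5]: (0.0+398.7)/2 × 0.5 = 99.675
  [0.5→2.5]: (398.7+527.6)/2 × 2 = 926.3
  [2.5→8.5]: (527.6+84.6)/2 × 6 = 1836.6
  Sum = 2862.575 µg/L·h
sublingual tablet tail: 84.6/0.326 = 259.509; AUC_ev,0→∞ = 2862.575 + 259.509 = 3122.084 µg/L·h
F = (AUC_ev/D_ev)/(AUC_iv/D_iv) = (3122.084/40)/(3593.471/10) = 78.0521/359.3471 = 0.2172

F = 0.217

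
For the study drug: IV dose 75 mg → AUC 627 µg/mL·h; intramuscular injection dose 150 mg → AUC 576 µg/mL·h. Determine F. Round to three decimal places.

F = 0.459

F = (AUC_ev / D_ev) / (AUC_iv / D_iv)
  = (576/150) / (627/75)
  = 3.84 / 8.36 = 0.4593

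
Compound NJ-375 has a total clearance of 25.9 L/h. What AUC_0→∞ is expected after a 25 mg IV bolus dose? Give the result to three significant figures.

AUC_0→∞ = Dose_iv / CL
        = 25 / 25.9 = 0.965251 mg/L·h

AUC = 0.965 mg/L·h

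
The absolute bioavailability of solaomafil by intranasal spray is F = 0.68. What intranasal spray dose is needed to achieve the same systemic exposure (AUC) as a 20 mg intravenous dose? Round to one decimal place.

D_intranasal = 29.4 mg

For equal systemic exposure: F × D_ev = D_iv
D_ev = D_iv / F = 20 / 0.68 = 29.4118 mg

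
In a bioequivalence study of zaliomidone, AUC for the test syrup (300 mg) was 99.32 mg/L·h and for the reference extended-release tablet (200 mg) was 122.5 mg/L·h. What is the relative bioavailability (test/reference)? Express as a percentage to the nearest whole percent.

F_rel = (AUC_test/D_test) / (AUC_ref/D_ref)
      = (99.32/300) / (122.5/200)
      = 0.331067 / 0.6125 = 0.5405 = 54.05%

F_rel = 54%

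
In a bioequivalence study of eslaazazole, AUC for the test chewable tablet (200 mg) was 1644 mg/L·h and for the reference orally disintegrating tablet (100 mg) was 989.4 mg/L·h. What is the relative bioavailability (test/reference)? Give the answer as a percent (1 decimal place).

F_rel = (AUC_test/D_test) / (AUC_ref/D_ref)
      = (1644/200) / (989.4/100)
      = 8.22 / 9.894 = 0.8308 = 83.08%

F_rel = 83.1%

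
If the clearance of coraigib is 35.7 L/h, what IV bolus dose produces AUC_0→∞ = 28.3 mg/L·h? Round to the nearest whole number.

Dose_iv = CL × AUC_0→∞
     = 35.7 × 28.3 = 1010.31 mg

Dose = 1010 mg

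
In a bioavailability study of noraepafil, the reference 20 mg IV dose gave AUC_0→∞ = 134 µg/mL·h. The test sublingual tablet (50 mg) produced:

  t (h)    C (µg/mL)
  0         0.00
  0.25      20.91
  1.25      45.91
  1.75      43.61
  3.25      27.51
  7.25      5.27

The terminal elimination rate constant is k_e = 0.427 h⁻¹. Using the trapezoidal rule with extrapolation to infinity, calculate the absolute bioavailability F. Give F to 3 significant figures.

F = 0.566

Trapezoidal AUC_0→7.25 (sublingual tablet):
  [0→0.25]: (0.00+20.91)/2 × 0.25 = 2.61375
  [0.25→1.25]: (20.91+45.91)/2 × 1 = 33.41
  [1.25→1.75]: (45.91+43.61)/2 × 0.5 = 22.38
  [1.75→3.25]: (43.61+27.51)/2 × 1.5 = 53.34
  [3.25→7.25]: (27.51+5.27)/2 × 4 = 65.56
  Sum = 177.30375 µg/mL·h
Tail: C_last/k_e = 5.27/0.427 = 12.342
AUC_0→∞ (sublingual tablet) = 177.30375 + 12.342 = 189.64575 µg/mL·h
F = (AUC_ev/D_ev)/(AUC_iv/D_iv) = (189.64575/50)/(134/20) = 3.792915/6.7 = 0.5661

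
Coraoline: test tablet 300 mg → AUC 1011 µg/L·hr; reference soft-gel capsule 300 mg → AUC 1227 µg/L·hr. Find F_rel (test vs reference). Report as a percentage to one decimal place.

F_rel = 82.4%

F_rel = (AUC_test/D_test) / (AUC_ref/D_ref)
      = (1011/300) / (1227/300)
      = 3.37 / 4.09 = 0.8240 = 82.40%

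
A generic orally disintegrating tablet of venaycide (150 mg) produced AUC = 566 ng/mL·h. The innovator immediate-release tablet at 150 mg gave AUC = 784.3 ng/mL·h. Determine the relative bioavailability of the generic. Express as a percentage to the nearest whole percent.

F_rel = 72%

F_rel = (AUC_test/D_test) / (AUC_ref/D_ref)
      = (566/150) / (784.3/150)
      = 3.77333 / 5.22867 = 0.7217 = 72.17%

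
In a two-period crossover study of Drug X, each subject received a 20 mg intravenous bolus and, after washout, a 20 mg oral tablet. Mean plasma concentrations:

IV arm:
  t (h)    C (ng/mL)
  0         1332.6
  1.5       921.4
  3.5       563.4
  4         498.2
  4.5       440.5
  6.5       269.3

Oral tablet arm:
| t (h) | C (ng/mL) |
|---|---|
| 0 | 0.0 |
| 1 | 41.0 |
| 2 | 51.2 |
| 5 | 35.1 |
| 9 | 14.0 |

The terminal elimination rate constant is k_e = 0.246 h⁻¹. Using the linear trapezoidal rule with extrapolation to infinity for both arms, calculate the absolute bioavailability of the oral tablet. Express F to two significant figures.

Trapezoidal AUC_0→6.5 (IV):
  [0→1.5]: (1332.6+921.4)/2 × 1.5 = 1690.5
  [1.5→3.5]: (921.4+563.4)/2 × 2 = 1484.8
  [3.5→4]: (563.4+498.2)/2 × 0.5 = 265.4
  [4→4.5]: (498.2+440.5)/2 × 0.5 = 234.675
  [4.5→6.5]: (440.5+269.3)/2 × 2 = 709.8
  Sum = 4385.175 ng/mL·h
IV tail: 269.3/0.246 = 1094.715; AUC_iv,0→∞ = 4385.175 + 1094.715 = 5479.89 ng/mL·h
Trapezoidal AUC_0→9 (oral tablet):
  [0→1]: (0.0+41.0)/2 × 1 = 20.5
  [1→2]: (41.0+51.2)/2 × 1 = 46.1
  [2→5]: (51.2+35.1)/2 × 3 = 129.45
  [5→9]: (35.1+14.0)/2 × 4 = 98.2
  Sum = 294.25 ng/mL·h
oral tablet tail: 14.0/0.246 = 56.911; AUC_ev,0→∞ = 294.25 + 56.911 = 351.161 ng/mL·h
F = (AUC_ev/D_ev)/(AUC_iv/D_iv) = (351.161/20)/(5479.89/20) = 17.55805/273.9945 = 0.0641

F = 0.064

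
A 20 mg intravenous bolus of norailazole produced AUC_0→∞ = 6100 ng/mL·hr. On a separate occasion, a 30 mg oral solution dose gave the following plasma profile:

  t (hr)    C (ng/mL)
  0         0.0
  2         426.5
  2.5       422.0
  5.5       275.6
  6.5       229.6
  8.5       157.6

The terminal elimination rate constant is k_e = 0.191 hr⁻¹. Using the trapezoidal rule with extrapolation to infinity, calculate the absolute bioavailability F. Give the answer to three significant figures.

F = 0.344

Trapezoidal AUC_0→8.5 (oral solution):
  [0→2]: (0.0+426.5)/2 × 2 = 426.5
  [2→2.5]: (426.5+422.0)/2 × 0.5 = 212.125
  [2.5→5.5]: (422.0+275.6)/2 × 3 = 1046.4
  [5.5→6.5]: (275.6+229.6)/2 × 1 = 252.6
  [6.5→8.5]: (229.6+157.6)/2 × 2 = 387.2
  Sum = 2324.825 ng/mL·hr
Tail: C_last/k_e = 157.6/0.191 = 825.131
AUC_0→∞ (oral solution) = 2324.825 + 825.131 = 3149.956 ng/mL·hr
F = (AUC_ev/D_ev)/(AUC_iv/D_iv) = (3149.956/30)/(6100/20) = 104.999/305 = 0.3443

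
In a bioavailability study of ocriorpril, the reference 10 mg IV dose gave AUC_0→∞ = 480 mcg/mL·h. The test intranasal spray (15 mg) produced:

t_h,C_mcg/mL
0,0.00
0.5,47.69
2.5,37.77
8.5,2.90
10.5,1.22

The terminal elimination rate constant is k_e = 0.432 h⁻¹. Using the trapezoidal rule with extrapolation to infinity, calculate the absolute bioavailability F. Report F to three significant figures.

Trapezoidal AUC_0→10.5 (intranasal spray):
  [0→0.5]: (0.00+47.69)/2 × 0.5 = 11.9225
  [0.5→2.5]: (47.69+37.77)/2 × 2 = 85.46
  [2.5→8.5]: (37.77+2.90)/2 × 6 = 122.01
  [8.5→10.5]: (2.90+1.22)/2 × 2 = 4.12
  Sum = 223.5125 mcg/mL·h
Tail: C_last/k_e = 1.22/0.432 = 2.824
AUC_0→∞ (intranasal spray) = 223.5125 + 2.824 = 226.3365 mcg/mL·h
F = (AUC_ev/D_ev)/(AUC_iv/D_iv) = (226.3365/15)/(480/10) = 15.0891/48 = 0.3144

F = 0.314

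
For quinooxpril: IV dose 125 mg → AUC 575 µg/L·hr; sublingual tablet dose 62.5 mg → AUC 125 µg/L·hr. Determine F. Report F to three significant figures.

F = 0.435

F = (AUC_ev / D_ev) / (AUC_iv / D_iv)
  = (125/62.5) / (575/125)
  = 2 / 4.6 = 0.4348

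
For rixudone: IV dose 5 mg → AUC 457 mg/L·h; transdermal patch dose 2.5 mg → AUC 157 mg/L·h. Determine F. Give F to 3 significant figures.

F = 0.687

F = (AUC_ev / D_ev) / (AUC_iv / D_iv)
  = (157/2.5) / (457/5)
  = 62.8 / 91.4 = 0.6871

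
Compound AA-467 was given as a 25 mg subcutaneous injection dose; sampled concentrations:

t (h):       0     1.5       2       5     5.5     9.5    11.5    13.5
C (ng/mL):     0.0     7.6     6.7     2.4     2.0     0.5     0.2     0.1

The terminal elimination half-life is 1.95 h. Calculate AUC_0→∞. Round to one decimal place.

Trapezoidal AUC_0→13.5:
  [0→1.5]: (0.0+7.6)/2 × 1.5 = 5.7
  [1.5→2]: (7.6+6.7)/2 × 0.5 = 3.575
  [2→5]: (6.7+2.4)/2 × 3 = 13.65
  [5→5.5]: (2.4+2.0)/2 × 0.5 = 1.1
  [5.5→9.5]: (2.0+0.5)/2 × 4 = 5.0
  [9.5→11.5]: (0.5+0.2)/2 × 2 = 0.7
  [11.5→13.5]: (0.2+0.1)/2 × 2 = 0.3
  Sum = 30.025 ng/mL·h
k_e = ln2 / t½ = 0.693147 / 1.95 = 0.3555 h^-1
Extrapolated tail: C_last / k_e = 0.1 / 0.3555 = 0.281
AUC_0→∞ = 30.025 + 0.281 = 30.306 ng/mL·h

AUC = 30.3 ng/mL·h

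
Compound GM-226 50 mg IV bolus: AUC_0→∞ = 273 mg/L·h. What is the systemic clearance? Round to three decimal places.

CL = Dose_iv / AUC_0→∞
   = 50 / 273 = 0.18315 L/h

CL = 0.183 L/h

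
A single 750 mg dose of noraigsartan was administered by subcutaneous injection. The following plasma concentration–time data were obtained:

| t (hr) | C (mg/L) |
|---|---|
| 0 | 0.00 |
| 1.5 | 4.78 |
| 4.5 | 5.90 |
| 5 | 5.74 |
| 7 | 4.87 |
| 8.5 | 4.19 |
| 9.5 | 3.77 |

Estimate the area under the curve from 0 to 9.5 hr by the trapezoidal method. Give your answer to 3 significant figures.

AUC = 43.9 mg/L·hr

Trapezoidal AUC_0→9.5:
  [0→1.5]: (0.00+4.78)/2 × 1.5 = 3.585
  [1.5→4.5]: (4.78+5.90)/2 × 3 = 16.02
  [4.5→5]: (5.90+5.74)/2 × 0.5 = 2.91
  [5→7]: (5.74+4.87)/2 × 2 = 10.61
  [7→8.5]: (4.87+4.19)/2 × 1.5 = 6.795
  [8.5→9.5]: (4.19+3.77)/2 × 1 = 3.98
  Sum = 43.9 mg/L·hr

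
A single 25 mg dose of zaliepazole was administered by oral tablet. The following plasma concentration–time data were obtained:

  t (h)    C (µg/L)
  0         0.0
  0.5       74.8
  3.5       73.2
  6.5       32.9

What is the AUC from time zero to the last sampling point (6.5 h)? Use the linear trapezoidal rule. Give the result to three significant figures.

Trapezoidal AUC_0→6.5:
  [0→0.5]: (0.0+74.8)/2 × 0.5 = 18.7
  [0.5→3.5]: (74.8+73.2)/2 × 3 = 222.0
  [3.5→6.5]: (73.2+32.9)/2 × 3 = 159.15
  Sum = 399.85 µg/L·h

AUC = 400 µg/L·h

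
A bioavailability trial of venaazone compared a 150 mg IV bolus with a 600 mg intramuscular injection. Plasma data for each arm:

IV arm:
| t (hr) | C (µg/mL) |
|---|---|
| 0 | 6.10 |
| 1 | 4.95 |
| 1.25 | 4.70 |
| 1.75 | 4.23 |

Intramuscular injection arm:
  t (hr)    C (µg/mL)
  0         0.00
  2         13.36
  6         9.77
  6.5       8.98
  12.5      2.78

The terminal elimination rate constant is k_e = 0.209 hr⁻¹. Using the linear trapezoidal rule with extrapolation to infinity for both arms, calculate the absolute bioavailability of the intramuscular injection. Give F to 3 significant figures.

Trapezoidal AUC_0→1.75 (IV):
  [0→1]: (6.10+4.95)/2 × 1 = 5.525
  [1→1.25]: (4.95+4.70)/2 × 0.25 = 1.20625
  [1.25→1.75]: (4.70+4.23)/2 × 0.5 = 2.2325
  Sum = 8.96375 µg/mL·hr
IV tail: 4.23/0.209 = 20.239; AUC_iv,0→∞ = 8.96375 + 20.239 = 29.20275 µg/mL·hr
Trapezoidal AUC_0→12.5 (intramuscular injection):
  [0→2]: (0.00+13.36)/2 × 2 = 13.36
  [2→6]: (13.36+9.77)/2 × 4 = 46.26
  [6→6.5]: (9.77+8.98)/2 × 0.5 = 4.6875
  [6.5→12.5]: (8.98+2.78)/2 × 6 = 35.28
  Sum = 99.5875 µg/mL·hr
intramuscular injection tail: 2.78/0.209 = 13.301; AUC_ev,0→∞ = 99.5875 + 13.301 = 112.8885 µg/mL·hr
F = (AUC_ev/D_ev)/(AUC_iv/D_iv) = (112.8885/600)/(29.20275/150) = 0.1881475/0.194685 = 0.9664

F = 0.966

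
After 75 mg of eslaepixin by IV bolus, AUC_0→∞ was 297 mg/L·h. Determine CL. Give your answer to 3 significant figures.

CL = 0.253 L/h

CL = Dose_iv / AUC_0→∞
   = 75 / 297 = 0.252525 L/h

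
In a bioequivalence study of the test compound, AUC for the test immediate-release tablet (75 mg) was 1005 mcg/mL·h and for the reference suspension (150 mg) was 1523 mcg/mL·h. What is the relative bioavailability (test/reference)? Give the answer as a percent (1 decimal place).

F_rel = 132.0%

F_rel = (AUC_test/D_test) / (AUC_ref/D_ref)
      = (1005/75) / (1523/150)
      = 13.4 / 10.1533 = 1.3198 = 131.98%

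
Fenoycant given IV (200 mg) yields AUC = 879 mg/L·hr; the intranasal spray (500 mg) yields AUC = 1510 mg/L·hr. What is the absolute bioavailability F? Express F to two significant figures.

F = (AUC_ev / D_ev) / (AUC_iv / D_iv)
  = (1510/500) / (879/200)
  = 3.02 / 4.395 = 0.6871

F = 0.69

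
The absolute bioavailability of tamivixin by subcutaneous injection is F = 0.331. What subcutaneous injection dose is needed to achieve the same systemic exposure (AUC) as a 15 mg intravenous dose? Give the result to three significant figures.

D_subcutaneous = 45.3 mg

For equal systemic exposure: F × D_ev = D_iv
D_ev = D_iv / F = 15 / 0.331 = 45.3172 mg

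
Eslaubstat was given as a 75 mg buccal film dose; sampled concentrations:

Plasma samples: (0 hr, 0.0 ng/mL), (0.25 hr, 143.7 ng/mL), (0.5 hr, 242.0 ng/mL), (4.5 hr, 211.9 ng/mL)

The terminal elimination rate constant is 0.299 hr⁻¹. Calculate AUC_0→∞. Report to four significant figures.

Trapezoidal AUC_0→4.5:
  [0→0.25]: (0.0+143.7)/2 × 0.25 = 17.9625
  [0.25→0.5]: (143.7+242.0)/2 × 0.25 = 48.2125
  [0.5→4.5]: (242.0+211.9)/2 × 4 = 907.8
  Sum = 973.975 ng/mL·hr
Extrapolated tail: C_last / k_e = 211.9 / 0.299 = 708.696
AUC_0→∞ = 973.975 + 708.696 = 1682.671 ng/mL·hr

AUC = 1683 ng/mL·hr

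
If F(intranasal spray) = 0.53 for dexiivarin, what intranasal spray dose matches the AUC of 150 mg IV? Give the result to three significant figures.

D_intranasal = 283 mg

For equal systemic exposure: F × D_ev = D_iv
D_ev = D_iv / F = 150 / 0.53 = 283.019 mg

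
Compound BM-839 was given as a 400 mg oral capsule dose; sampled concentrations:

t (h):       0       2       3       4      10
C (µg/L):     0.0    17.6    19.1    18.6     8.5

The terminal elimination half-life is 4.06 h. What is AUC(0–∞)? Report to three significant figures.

Trapezoidal AUC_0→10:
  [0→2]: (0.0+17.6)/2 × 2 = 17.6
  [2→3]: (17.6+19.1)/2 × 1 = 18.35
  [3→4]: (19.1+18.6)/2 × 1 = 18.85
  [4→10]: (18.6+8.5)/2 × 6 = 81.3
  Sum = 136.1 µg/L·h
k_e = ln2 / t½ = 0.693147 / 4.06 = 0.1707 h^-1
Extrapolated tail: C_last / k_e = 8.5 / 0.1707 = 49.795
AUC_0→∞ = 136.1 + 49.795 = 185.895 µg/L·h

AUC = 186 µg/L·h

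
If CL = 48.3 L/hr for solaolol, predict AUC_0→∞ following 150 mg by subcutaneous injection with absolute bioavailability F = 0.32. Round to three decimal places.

AUC_0→∞ = F × Dose / CL
        = 0.32 × 150 / 48.3 = 0.993789 mg/L·hr

AUC = 0.994 mg/L·hr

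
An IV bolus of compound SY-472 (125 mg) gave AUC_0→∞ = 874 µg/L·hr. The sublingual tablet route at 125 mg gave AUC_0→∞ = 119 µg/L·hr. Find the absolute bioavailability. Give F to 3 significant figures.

F = (AUC_ev / D_ev) / (AUC_iv / D_iv)
  = (119/125) / (874/125)
  = 0.952 / 6.992 = 0.1362

F = 0.136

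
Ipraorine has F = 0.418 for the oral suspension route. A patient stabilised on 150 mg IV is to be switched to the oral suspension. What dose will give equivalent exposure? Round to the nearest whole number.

For equal systemic exposure: F × D_ev = D_iv
D_ev = D_iv / F = 150 / 0.418 = 358.852 mg

D_oral = 359 mg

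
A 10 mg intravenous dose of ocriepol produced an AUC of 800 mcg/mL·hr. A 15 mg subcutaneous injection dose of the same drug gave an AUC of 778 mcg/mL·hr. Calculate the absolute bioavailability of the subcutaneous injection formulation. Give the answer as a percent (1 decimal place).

F = 64.8%

F = (AUC_ev / D_ev) / (AUC_iv / D_iv)
  = (778/15) / (800/10)
  = 51.8667 / 80 = 0.6483
  = 64.83%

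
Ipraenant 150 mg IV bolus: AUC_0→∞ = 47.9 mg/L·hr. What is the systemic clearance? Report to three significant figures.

CL = Dose_iv / AUC_0→∞
   = 150 / 47.9 = 3.13152 L/hr

CL = 3.13 L/hr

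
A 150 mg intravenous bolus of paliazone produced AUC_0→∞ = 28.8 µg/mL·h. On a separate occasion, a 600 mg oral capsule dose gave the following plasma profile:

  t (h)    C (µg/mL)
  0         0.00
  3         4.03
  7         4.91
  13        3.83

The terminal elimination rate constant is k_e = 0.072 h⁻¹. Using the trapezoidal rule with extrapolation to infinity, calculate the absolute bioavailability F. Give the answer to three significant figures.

F = 0.897

Trapezoidal AUC_0→13 (oral capsule):
  [0→3]: (0.00+4.03)/2 × 3 = 6.045
  [3→7]: (4.03+4.91)/2 × 4 = 17.88
  [7→13]: (4.91+3.83)/2 × 6 = 26.22
  Sum = 50.145 µg/mL·h
Tail: C_last/k_e = 3.83/0.072 = 53.194
AUC_0→∞ (oral capsule) = 50.145 + 53.194 = 103.339 µg/mL·h
F = (AUC_ev/D_ev)/(AUC_iv/D_iv) = (103.339/600)/(28.8/150) = 0.172232/0.192 = 0.8970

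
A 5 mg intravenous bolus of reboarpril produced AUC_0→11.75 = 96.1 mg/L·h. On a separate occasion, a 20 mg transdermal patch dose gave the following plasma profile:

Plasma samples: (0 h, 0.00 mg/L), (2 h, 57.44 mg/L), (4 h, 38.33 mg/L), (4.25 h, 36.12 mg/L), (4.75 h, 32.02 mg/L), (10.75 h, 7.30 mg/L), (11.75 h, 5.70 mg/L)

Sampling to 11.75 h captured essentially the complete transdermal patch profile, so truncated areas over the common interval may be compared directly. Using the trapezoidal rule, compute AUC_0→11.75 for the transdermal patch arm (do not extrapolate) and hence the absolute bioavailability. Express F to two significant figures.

F = 0.79

Trapezoidal AUC_0→11.75 (transdermal patch):
  [0→2]: (0.00+57.44)/2 × 2 = 57.44
  [2→4]: (57.44+38.33)/2 × 2 = 95.77
  [4→4.25]: (38.33+36.12)/2 × 0.25 = 9.30625
  [4.25→4.75]: (36.12+32.02)/2 × 0.5 = 17.035
  [4.75→10.75]: (32.02+7.30)/2 × 6 = 117.96
  [10.75→11.75]: (7.30+5.70)/2 × 1 = 6.5
  Sum = 304.01125 mg/L·h
F = (AUC_ev/D_ev)/(AUC_iv/D_iv) = (304.01125/20)/(96.1/5) = 15.2006/19.22 = 0.7909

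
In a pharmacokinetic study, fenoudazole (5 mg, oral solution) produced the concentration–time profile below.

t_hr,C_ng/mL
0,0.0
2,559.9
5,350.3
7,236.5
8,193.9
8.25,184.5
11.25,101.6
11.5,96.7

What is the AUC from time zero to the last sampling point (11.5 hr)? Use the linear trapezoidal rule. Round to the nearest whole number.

Trapezoidal AUC_0→11.5:
  [0→2]: (0.0+559.9)/2 × 2 = 559.9
  [2→5]: (559.9+350.3)/2 × 3 = 1365.3
  [5→7]: (350.3+236.5)/2 × 2 = 586.8
  [7→8]: (236.5+193.9)/2 × 1 = 215.2
  [8→8.25]: (193.9+184.5)/2 × 0.25 = 47.3
  [8.25→11.25]: (184.5+101.6)/2 × 3 = 429.15
  [11.25→11.5]: (101.6+96.7)/2 × 0.25 = 24.7875
  Sum = 3228.4375 ng/mL·hr

AUC = 3228 ng/mL·hr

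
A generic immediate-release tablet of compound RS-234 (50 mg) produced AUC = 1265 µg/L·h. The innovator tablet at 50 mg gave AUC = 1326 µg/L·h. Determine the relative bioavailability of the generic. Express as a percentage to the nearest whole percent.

F_rel = (AUC_test/D_test) / (AUC_ref/D_ref)
      = (1265/50) / (1326/50)
      = 25.3 / 26.52 = 0.9540 = 95.40%

F_rel = 95%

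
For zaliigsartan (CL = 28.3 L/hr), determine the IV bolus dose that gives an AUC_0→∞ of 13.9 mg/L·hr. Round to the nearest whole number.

Dose = 393 mg

Dose_iv = CL × AUC_0→∞
     = 28.3 × 13.9 = 393.37 mg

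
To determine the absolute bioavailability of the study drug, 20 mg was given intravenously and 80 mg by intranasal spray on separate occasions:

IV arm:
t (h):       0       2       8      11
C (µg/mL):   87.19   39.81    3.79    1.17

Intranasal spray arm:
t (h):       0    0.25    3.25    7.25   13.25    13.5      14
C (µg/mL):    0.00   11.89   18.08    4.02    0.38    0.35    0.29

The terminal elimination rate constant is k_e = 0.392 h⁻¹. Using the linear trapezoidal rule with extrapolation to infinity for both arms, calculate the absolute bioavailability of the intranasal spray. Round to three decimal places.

F = 0.098

Trapezoidal AUC_0→11 (IV):
  [0→2]: (87.19+39.81)/2 × 2 = 127.0
  [2→8]: (39.81+3.79)/2 × 6 = 130.8
  [8→11]: (3.79+1.17)/2 × 3 = 7.44
  Sum = 265.24 µg/mL·h
IV tail: 1.17/0.392 = 2.985; AUC_iv,0→∞ = 265.24 + 2.985 = 268.225 µg/mL·h
Trapezoidal AUC_0→14 (intranasal spray):
  [0→0.25]: (0.00+11.89)/2 × 0.25 = 1.48625
  [0.25→3.25]: (11.89+18.08)/2 × 3 = 44.955
  [3.25→7.25]: (18.08+4.02)/2 × 4 = 44.2
  [7.25→13.25]: (4.02+0.38)/2 × 6 = 13.2
  [13.25→13.5]: (0.38+0.35)/2 × 0.25 = 0.09125
  [13.5→14]: (0.35+0.29)/2 × 0.5 = 0.16
  Sum = 104.0925 µg/mL·h
intranasal spray tail: 0.29/0.392 = 0.740; AUC_ev,0→∞ = 104.0925 + 0.740 = 104.8325 µg/mL·h
F = (AUC_ev/D_ev)/(AUC_iv/D_iv) = (104.8325/80)/(268.225/20) = 1.31041/13.41125 = 0.0977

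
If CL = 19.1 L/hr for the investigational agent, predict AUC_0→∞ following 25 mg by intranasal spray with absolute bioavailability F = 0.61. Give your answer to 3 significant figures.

AUC_0→∞ = F × Dose / CL
        = 0.61 × 25 / 19.1 = 0.798429 mg/L·hr

AUC = 0.798 mg/L·hr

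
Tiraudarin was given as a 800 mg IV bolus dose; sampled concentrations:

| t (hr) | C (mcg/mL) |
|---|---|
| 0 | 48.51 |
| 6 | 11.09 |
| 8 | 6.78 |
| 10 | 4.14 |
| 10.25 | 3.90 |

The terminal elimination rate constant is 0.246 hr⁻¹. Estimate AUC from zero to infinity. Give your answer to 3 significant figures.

Trapezoidal AUC_0→10.25:
  [0→6]: (48.51+11.09)/2 × 6 = 178.8
  [6→8]: (11.09+6.78)/2 × 2 = 17.87
  [8→10]: (6.78+4.14)/2 × 2 = 10.92
  [10→10.25]: (4.14+3.90)/2 × 0.25 = 1.005
  Sum = 208.595 mcg/mL·hr
Extrapolated tail: C_last / k_e = 3.90 / 0.246 = 15.854
AUC_0→∞ = 208.595 + 15.854 = 224.449 mcg/mL·hr

AUC = 224 mcg/mL·hr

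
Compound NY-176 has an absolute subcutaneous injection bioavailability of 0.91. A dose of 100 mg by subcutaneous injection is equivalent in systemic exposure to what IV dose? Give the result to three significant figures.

D_iv = 91.0 mg

Systemic exposure from an extravascular dose = F × D_ev, so the equivalent IV dose is F × D_ev.
D_iv = F × D_ev = 0.91 × 100 = 91 mg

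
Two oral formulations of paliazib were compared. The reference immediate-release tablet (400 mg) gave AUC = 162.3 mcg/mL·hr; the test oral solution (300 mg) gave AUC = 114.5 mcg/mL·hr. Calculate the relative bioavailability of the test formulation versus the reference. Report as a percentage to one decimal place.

F_rel = (AUC_test/D_test) / (AUC_ref/D_ref)
      = (114.5/300) / (162.3/400)
      = 0.381667 / 0.40575 = 0.9406 = 94.06%

F_rel = 94.1%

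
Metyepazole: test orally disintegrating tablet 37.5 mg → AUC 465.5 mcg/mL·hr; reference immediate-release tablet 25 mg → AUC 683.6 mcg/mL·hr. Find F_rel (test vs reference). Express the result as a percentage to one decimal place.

F_rel = 45.4%

F_rel = (AUC_test/D_test) / (AUC_ref/D_ref)
      = (465.5/37.5) / (683.6/25)
      = 12.4133 / 27.344 = 0.4540 = 45.40%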